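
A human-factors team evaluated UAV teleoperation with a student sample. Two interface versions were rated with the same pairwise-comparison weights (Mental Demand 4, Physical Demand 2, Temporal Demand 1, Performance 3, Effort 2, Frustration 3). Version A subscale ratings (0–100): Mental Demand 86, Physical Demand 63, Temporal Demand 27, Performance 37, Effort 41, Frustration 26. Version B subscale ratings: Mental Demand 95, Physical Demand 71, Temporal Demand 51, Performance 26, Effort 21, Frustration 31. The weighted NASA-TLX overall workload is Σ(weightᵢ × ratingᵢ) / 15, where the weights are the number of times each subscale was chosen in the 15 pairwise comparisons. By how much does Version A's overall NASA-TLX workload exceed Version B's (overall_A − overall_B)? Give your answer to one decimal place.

-1.2

Version A weighted sum = 4·86 + 2·63 + 1·27 + 3·37 + 2·41 + 3·26 = 344 + 126 + 27 + 111 + 82 + 78 = 768; overall_A = 768/15 = 51.2000.
Version B weighted sum = 4·95 + 2·71 + 1·51 + 3·26 + 2·21 + 3·31 = 380 + 142 + 51 + 78 + 42 + 93 = 786; overall_B = 786/15 = 52.4000.
Difference = 51.2000 − 52.4000 = -1.2000 ≈ -1.2.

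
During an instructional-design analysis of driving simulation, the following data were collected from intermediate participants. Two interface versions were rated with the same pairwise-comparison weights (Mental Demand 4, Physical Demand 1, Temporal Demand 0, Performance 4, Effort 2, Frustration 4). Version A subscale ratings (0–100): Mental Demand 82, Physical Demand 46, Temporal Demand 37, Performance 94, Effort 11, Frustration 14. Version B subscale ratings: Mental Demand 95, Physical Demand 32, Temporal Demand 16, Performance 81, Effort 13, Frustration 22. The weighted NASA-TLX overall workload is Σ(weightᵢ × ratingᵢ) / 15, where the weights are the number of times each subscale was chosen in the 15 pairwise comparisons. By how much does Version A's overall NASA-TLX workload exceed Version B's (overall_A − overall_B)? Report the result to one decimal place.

Version A weighted sum = 4·82 + 1·46 + 0·37 + 4·94 + 2·11 + 4·14 = 328 + 46 + 0 + 376 + 22 + 56 = 828; overall_A = 828/15 = 55.2000.
Version B weighted sum = 4·95 + 1·32 + 0·16 + 4·81 + 2·13 + 4·22 = 380 + 32 + 0 + 324 + 26 + 88 = 850; overall_B = 850/15 = 56.6667.
Difference = 55.2000 − 56.6667 = -1.4667 ≈ -1.5.

-1.5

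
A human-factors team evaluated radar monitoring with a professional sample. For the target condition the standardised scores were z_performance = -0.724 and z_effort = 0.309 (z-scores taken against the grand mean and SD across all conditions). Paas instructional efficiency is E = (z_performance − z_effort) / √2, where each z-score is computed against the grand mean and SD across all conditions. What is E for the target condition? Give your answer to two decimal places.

-0.73

z_P − z_E = -0.724 − 0.309 = -1.0330.
E = -1.0330 / √2 = -1.0330 / 1.41421 = -0.7304 ≈ -0.73.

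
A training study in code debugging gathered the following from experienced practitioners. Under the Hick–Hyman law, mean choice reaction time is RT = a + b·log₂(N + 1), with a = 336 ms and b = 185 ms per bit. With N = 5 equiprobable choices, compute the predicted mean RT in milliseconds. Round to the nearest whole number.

814

log₂(5 + 1) = log₂(6) = 2.5850.
RT = 336 + 185 × 2.5850 = 336 + 478.2250 = 814.2250 ms.
≈ 814 ms.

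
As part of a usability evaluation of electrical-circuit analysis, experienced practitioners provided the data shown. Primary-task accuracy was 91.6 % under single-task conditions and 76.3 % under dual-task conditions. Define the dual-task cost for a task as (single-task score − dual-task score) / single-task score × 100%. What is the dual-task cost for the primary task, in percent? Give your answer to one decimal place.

16.7

Cost = (91.6 − 76.3) / 91.6 × 100%
     = 15.3000 / 91.6 × 100% = 16.7031%.
≈ 16.7%.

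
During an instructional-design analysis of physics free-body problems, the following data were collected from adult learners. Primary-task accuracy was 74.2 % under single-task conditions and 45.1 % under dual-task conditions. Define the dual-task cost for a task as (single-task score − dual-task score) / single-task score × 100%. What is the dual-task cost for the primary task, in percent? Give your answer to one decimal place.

Cost = (74.2 − 45.1) / 74.2 × 100%
     = 29.1000 / 74.2 × 100% = 39.2183%.
≈ 39.2%.

39.2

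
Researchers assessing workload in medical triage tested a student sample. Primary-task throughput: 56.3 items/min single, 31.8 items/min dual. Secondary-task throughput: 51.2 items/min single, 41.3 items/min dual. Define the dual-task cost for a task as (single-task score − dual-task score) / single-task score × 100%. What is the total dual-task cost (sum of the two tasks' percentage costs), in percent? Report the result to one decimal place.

62.9

Primary cost = (56.3 − 31.8) / 56.3 × 100% = 43.5169%.
Secondary cost = (51.2 − 41.3) / 51.2 × 100% = 19.3359%.
Total = 43.5169% + 19.3359% = 62.8528% ≈ 62.9%.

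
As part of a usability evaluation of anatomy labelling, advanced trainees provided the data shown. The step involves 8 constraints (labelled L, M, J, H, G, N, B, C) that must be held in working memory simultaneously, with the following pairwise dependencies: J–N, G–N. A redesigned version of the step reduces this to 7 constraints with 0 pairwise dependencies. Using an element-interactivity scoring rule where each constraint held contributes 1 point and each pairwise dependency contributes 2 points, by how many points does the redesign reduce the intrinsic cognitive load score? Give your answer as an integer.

Original: 8 × 1 + 2 × 2 = 8 + 4 = 12.
Redesigned: 7 × 1 + 0 × 2 = 7 + 0 = 7.
Reduction = 12 − 7 = 5.

5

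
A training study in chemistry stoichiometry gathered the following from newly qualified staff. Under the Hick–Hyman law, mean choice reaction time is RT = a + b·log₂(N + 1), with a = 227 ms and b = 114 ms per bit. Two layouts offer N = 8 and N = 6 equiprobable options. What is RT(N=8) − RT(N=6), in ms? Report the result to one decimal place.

41.3

RT(8) = 227 + 114·log₂(9) = 227 + 114·3.1699 = 588.3686 ms.
RT(6) = 227 + 114·log₂(7) = 227 + 114·2.8074 = 547.0436 ms.
Difference = 588.3686 − 547.0436 = 41.3250 ≈ 41.3 ms.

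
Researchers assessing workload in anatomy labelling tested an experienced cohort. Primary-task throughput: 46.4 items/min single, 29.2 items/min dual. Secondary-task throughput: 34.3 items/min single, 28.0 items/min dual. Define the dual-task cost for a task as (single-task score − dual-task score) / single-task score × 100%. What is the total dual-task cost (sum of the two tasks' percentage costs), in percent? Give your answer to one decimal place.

55.4

Primary cost = (46.4 − 29.2) / 46.4 × 100% = 37.0690%.
Secondary cost = (34.3 − 28.0) / 34.3 × 100% = 18.3673%.
Total = 37.0690% + 18.3673% = 55.4363% ≈ 55.4%.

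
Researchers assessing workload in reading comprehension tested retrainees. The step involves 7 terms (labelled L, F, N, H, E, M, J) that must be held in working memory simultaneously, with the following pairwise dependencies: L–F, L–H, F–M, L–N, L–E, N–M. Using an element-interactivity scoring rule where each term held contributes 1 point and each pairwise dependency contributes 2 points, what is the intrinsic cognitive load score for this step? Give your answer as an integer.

Count of terms held simultaneously: 7.
Count of pairwise dependencies listed: 6.
Element contribution: 7 × 1 = 7.
Interaction contribution: 6 × 2 = 12.
Intrinsic load = 7 + 12 = 19.

19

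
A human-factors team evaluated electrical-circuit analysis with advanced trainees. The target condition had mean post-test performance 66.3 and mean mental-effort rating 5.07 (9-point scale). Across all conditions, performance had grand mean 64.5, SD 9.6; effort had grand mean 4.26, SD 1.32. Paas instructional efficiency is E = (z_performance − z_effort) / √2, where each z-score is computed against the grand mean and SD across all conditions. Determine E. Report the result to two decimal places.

-0.30

z_performance = (66.3 − 64.5) / 9.6 = 1.8000 / 9.6 = 0.1875.
z_effort = (5.07 − 4.26) / 1.32 = 0.8100 / 1.32 = 0.6136.
z_P − z_E = 0.1875 − 0.6136 = -0.4261.
E = -0.4261 / √2 = -0.4261 / 1.41421 = -0.3013 ≈ -0.30.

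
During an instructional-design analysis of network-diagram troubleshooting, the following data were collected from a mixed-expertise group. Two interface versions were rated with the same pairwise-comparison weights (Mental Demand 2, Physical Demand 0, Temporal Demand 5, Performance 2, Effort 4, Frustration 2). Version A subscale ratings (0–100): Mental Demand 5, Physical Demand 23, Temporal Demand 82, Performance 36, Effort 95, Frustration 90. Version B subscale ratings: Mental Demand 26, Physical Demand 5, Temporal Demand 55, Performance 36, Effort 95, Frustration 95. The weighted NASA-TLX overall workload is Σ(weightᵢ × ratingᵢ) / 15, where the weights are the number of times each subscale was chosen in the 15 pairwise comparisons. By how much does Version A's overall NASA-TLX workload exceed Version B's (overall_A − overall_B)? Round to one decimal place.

Version A weighted sum = 2·5 + 0·23 + 5·82 + 2·36 + 4·95 + 2·90 = 10 + 0 + 410 + 72 + 380 + 180 = 1052; overall_A = 1052/15 = 70.1333.
Version B weighted sum = 2·26 + 0·5 + 5·55 + 2·36 + 4·95 + 2·95 = 52 + 0 + 275 + 72 + 380 + 190 = 969; overall_B = 969/15 = 64.6000.
Difference = 70.1333 − 64.6000 = 5.5333 ≈ 5.5.

5.5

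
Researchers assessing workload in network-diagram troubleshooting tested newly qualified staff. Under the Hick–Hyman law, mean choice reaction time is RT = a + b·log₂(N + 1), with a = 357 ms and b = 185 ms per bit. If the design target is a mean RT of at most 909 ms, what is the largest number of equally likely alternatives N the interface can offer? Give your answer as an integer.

6

Set 357 + 185·log₂(N + 1) ≤ 909.
log₂(N + 1) ≤ (909 − 357) / 185 = 2.9838.
N + 1 ≤ 2^2.9838 = 7.9107.
N ≤ 6.9107, so the largest integer N is 6.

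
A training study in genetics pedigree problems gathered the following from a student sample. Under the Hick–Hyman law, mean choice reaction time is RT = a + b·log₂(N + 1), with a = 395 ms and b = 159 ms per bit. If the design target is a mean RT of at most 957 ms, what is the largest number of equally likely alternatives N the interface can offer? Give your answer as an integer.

10

Set 395 + 159·log₂(N + 1) ≤ 957.
log₂(N + 1) ≤ (957 − 395) / 159 = 3.5346.
N + 1 ≤ 2^3.5346 = 11.5883.
N ≤ 10.5883, so the largest integer N is 10.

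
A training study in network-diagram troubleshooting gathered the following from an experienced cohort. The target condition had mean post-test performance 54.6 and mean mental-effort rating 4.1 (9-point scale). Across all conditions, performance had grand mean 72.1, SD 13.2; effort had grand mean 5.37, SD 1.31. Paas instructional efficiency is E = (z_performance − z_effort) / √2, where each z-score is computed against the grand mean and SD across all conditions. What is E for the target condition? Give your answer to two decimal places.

z_performance = (54.6 − 72.1) / 13.2 = -17.5000 / 13.2 = -1.3258.
z_effort = (4.1 − 5.37) / 1.31 = -1.2700 / 1.31 = -0.9695.
z_P − z_E = -1.3258 − (-0.9695) = -0.3563.
E = -0.3563 / √2 = -0.3563 / 1.41421 = -0.2519 ≈ -0.25.

-0.25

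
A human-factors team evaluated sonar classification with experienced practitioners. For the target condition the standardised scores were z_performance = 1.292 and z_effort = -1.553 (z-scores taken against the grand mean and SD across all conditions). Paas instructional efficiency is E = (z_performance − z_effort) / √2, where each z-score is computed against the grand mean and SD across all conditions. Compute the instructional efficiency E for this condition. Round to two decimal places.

z_P − z_E = 1.292 − (-1.553) = 2.8450.
E = 2.8450 / √2 = 2.8450 / 1.41421 = 2.0117 ≈ 2.01.

2.01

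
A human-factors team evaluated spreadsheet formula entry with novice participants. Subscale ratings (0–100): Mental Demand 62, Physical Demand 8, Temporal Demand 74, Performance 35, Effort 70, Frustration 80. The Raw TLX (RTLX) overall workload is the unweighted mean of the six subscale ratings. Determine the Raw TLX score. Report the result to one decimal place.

Sum of ratings = 62 + 8 + 74 + 35 + 70 + 80 = 329.
RTLX = 329 / 6 = 54.8333 ≈ 54.8.

54.8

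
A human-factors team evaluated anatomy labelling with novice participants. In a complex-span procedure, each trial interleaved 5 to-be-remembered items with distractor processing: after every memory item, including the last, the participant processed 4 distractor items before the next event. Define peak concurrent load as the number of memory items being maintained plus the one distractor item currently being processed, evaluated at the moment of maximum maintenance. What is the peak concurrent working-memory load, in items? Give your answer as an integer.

Maintenance is greatest during the distractor(s) after memory item 5: all 5 memory items are being held.
One distractor item is concurrently being processed.
Peak concurrent load = 5 + 1 = 6 items.

6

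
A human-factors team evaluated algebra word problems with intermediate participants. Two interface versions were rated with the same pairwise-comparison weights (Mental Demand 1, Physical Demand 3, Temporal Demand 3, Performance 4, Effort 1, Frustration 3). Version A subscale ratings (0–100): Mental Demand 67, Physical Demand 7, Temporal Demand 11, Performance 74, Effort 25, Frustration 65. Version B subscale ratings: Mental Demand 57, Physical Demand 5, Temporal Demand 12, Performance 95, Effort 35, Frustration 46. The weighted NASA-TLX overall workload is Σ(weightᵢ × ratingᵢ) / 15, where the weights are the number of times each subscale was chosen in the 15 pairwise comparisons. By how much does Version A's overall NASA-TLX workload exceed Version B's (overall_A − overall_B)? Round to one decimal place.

-1.6

Version A weighted sum = 1·67 + 3·7 + 3·11 + 4·74 + 1·25 + 3·65 = 67 + 21 + 33 + 296 + 25 + 195 = 637; overall_A = 637/15 = 42.4667.
Version B weighted sum = 1·57 + 3·5 + 3·12 + 4·95 + 1·35 + 3·46 = 57 + 15 + 36 + 380 + 35 + 138 = 661; overall_B = 661/15 = 44.0667.
Difference = 42.4667 − 44.0667 = -1.6000 ≈ -1.6.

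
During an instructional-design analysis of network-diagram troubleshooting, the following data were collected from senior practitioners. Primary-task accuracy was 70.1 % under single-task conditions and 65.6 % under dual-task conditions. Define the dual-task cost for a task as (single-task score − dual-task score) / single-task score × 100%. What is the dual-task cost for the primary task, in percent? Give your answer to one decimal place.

6.4

Cost = (70.1 − 65.6) / 70.1 × 100%
     = 4.5000 / 70.1 × 100% = 6.4194%.
≈ 6.4%.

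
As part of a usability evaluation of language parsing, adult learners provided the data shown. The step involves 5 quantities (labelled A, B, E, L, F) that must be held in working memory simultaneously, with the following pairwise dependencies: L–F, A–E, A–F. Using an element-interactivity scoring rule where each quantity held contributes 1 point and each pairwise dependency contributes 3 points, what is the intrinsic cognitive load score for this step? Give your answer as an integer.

14

Count of quantities held simultaneously: 5.
Count of pairwise dependencies listed: 3.
Element contribution: 5 × 1 = 5.
Interaction contribution: 3 × 3 = 9.
Intrinsic load = 5 + 9 = 14.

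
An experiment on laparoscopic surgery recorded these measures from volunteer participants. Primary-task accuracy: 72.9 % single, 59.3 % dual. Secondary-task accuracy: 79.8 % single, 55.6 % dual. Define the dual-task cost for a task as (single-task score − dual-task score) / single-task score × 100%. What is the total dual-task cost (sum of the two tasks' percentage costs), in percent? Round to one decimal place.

Primary cost = (72.9 − 59.3) / 72.9 × 100% = 18.6557%.
Secondary cost = (79.8 − 55.6) / 79.8 × 100% = 30.3258%.
Total = 18.6557% + 30.3258% = 48.9815% ≈ 49.0%.

49.0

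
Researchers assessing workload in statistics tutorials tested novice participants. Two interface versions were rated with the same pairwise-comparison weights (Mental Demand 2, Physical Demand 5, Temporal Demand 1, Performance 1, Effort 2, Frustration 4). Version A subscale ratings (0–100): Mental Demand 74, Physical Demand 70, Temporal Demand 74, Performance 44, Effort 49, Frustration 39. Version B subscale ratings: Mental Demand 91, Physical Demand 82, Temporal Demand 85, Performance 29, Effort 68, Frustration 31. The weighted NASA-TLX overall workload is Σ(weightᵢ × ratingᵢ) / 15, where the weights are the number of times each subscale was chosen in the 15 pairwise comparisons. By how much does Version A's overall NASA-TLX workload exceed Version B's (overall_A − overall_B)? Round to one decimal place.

-6.4

Version A weighted sum = 2·74 + 5·70 + 1·74 + 1·44 + 2·49 + 4·39 = 148 + 350 + 74 + 44 + 98 + 156 = 870; overall_A = 870/15 = 58.0000.
Version B weighted sum = 2·91 + 5·82 + 1·85 + 1·29 + 2·68 + 4·31 = 182 + 410 + 85 + 29 + 136 + 124 = 966; overall_B = 966/15 = 64.4000.
Difference = 58.0000 − 64.4000 = -6.4000 ≈ -6.4.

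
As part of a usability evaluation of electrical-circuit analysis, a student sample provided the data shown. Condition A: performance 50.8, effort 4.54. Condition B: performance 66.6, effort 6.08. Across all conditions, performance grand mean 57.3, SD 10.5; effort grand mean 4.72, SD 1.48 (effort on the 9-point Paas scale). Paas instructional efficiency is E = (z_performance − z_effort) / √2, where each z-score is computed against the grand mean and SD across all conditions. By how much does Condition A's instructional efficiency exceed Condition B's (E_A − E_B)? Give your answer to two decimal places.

-0.33

Condition A: z_P = (50.8 − 57.3)/10.5 = -0.6190; z_E = (4.54 − 4.72)/1.48 = -0.1216; E_A = (-0.6190 − (-0.1216))/√2 = -0.3517.
Condition B: z_P = (66.6 − 57.3)/10.5 = 0.8857; z_E = (6.08 − 4.72)/1.48 = 0.9189; E_B = (0.8857 − 0.9189)/√2 = -0.0235.
E_A − E_B = -0.3517 − (-0.0235) = -0.3282 ≈ -0.33.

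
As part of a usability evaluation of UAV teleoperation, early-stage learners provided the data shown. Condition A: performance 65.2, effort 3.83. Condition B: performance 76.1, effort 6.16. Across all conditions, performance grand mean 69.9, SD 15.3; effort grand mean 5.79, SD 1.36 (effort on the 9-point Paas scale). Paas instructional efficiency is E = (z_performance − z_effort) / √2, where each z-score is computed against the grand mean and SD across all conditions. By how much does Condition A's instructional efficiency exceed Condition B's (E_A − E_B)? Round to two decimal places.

Condition A: z_P = (65.2 − 69.9)/15.3 = -0.3072; z_E = (3.83 − 5.79)/1.36 = -1.4412; E_A = (-0.3072 − (-1.4412))/√2 = 0.8019.
Condition B: z_P = (76.1 − 69.9)/15.3 = 0.4052; z_E = (6.16 − 5.79)/1.36 = 0.2721; E_B = (0.4052 − 0.2721)/√2 = 0.0941.
E_A − E_B = 0.8019 − 0.0941 = 0.7078 ≈ 0.71.

0.71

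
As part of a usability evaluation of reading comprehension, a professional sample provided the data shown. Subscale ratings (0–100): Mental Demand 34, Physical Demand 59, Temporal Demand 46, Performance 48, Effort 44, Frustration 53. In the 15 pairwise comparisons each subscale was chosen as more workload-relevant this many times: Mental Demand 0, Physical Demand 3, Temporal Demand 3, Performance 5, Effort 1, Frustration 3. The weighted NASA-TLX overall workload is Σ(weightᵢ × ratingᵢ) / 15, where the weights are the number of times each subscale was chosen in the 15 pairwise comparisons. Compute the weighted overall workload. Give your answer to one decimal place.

50.5

The tallies are the weights (they sum to 15).
Weighted sum = 0·34 + 3·59 + 3·46 + 5·48 + 1·44 + 3·53
            = 0 + 177 + 138 + 240 + 44 + 159 = 758.
Overall workload = 758 / 15 = 50.5333 ≈ 50.5.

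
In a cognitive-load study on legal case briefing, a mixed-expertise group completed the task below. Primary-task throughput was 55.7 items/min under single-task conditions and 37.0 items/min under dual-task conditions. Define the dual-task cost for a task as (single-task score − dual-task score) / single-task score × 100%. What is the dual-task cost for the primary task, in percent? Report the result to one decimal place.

33.6

Cost = (55.7 − 37.0) / 55.7 × 100%
     = 18.7000 / 55.7 × 100% = 33.5727%.
≈ 33.6%.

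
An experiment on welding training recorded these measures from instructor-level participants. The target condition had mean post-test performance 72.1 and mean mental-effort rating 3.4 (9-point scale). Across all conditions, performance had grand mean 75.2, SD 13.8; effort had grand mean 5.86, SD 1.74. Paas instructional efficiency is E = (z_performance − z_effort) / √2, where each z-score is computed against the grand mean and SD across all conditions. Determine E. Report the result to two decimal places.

z_performance = (72.1 − 75.2) / 13.8 = -3.1000 / 13.8 = -0.2246.
z_effort = (3.4 − 5.86) / 1.74 = -2.4600 / 1.74 = -1.4138.
z_P − z_E = -0.2246 − (-1.4138) = 1.1892.
E = 1.1892 / √2 = 1.1892 / 1.41421 = 0.8409 ≈ 0.84.

0.84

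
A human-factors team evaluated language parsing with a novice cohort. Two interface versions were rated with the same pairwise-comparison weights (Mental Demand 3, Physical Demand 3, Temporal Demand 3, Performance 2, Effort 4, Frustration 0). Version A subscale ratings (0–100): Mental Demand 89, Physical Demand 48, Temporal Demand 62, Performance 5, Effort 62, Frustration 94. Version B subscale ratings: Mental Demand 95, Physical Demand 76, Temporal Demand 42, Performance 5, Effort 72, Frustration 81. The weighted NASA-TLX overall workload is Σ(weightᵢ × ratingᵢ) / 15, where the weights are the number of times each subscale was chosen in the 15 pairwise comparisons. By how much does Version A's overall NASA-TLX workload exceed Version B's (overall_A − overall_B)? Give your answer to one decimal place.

Version A weighted sum = 3·89 + 3·48 + 3·62 + 2·5 + 4·62 + 0·94 = 267 + 144 + 186 + 10 + 248 + 0 = 855; overall_A = 855/15 = 57.0000.
Version B weighted sum = 3·95 + 3·76 + 3·42 + 2·5 + 4·72 + 0·81 = 285 + 228 + 126 + 10 + 288 + 0 = 937; overall_B = 937/15 = 62.4667.
Difference = 57.0000 − 62.4667 = -5.4667 ≈ -5.5.

-5.5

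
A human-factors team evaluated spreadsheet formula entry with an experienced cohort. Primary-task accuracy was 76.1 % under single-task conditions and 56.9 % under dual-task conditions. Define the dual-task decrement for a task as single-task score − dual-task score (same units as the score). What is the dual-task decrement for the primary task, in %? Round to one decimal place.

19.2

Decrement = 76.1 − 56.9 = 19.2000 % ≈ 19.2 %.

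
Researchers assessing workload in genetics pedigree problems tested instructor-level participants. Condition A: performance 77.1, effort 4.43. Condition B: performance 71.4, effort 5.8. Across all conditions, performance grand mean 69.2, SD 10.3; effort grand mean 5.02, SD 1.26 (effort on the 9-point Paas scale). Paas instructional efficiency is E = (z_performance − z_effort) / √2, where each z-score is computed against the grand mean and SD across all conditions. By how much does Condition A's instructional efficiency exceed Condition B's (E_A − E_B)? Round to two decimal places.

Condition A: z_P = (77.1 − 69.2)/10.3 = 0.7670; z_E = (4.43 − 5.02)/1.26 = -0.4683; E_A = (0.7670 − (-0.4683))/√2 = 0.8735.
Condition B: z_P = (71.4 − 69.2)/10.3 = 0.2136; z_E = (5.8 − 5.02)/1.26 = 0.6190; E_B = (0.2136 − 0.6190)/√2 = -0.2867.
E_A − E_B = 0.8735 − (-0.2867) = 1.1602 ≈ 1.16.

1.16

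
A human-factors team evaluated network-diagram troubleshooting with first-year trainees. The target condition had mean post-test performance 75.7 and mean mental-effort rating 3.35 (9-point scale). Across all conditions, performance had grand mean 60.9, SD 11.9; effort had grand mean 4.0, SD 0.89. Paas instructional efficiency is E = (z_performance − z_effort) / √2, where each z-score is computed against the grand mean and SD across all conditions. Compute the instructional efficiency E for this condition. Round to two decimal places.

1.40

z_performance = (75.7 − 60.9) / 11.9 = 14.8000 / 11.9 = 1.2437.
z_effort = (3.35 − 4.0) / 0.89 = -0.6500 / 0.89 = -0.7303.
z_P − z_E = 1.2437 − (-0.7303) = 1.9740.
E = 1.9740 / √2 = 1.9740 / 1.41421 = 1.3958 ≈ 1.40.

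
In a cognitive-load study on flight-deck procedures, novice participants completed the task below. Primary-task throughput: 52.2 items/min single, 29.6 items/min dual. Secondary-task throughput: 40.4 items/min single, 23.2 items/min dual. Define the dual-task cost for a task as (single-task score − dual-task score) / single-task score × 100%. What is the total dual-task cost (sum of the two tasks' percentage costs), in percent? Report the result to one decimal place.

Primary cost = (52.2 − 29.6) / 52.2 × 100% = 43.2950%.
Secondary cost = (40.4 − 23.2) / 40.4 × 100% = 42.5743%.
Total = 43.2950% + 42.5743% = 85.8693% ≈ 85.9%.

85.9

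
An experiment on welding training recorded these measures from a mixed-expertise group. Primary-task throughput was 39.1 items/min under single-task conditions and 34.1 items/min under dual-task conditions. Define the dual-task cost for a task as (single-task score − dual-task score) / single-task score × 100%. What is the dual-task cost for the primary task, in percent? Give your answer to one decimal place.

Cost = (39.1 − 34.1) / 39.1 × 100%
     = 5.0000 / 39.1 × 100% = 12.7877%.
≈ 12.8%.

12.8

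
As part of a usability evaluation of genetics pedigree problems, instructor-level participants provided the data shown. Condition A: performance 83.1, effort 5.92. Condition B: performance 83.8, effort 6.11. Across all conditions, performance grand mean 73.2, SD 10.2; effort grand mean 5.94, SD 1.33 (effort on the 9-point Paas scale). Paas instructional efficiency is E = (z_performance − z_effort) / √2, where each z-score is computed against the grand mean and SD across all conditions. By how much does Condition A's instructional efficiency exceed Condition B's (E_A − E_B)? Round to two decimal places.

0.05

Condition A: z_P = (83.1 − 73.2)/10.2 = 0.9706; z_E = (5.92 − 5.94)/1.33 = -0.0150; E_A = (0.9706 − (-0.0150))/√2 = 0.6969.
Condition B: z_P = (83.8 − 73.2)/10.2 = 1.0392; z_E = (6.11 − 5.94)/1.33 = 0.1278; E_B = (1.0392 − 0.1278)/√2 = 0.6445.
E_A − E_B = 0.6969 − 0.6445 = 0.0524 ≈ 0.05.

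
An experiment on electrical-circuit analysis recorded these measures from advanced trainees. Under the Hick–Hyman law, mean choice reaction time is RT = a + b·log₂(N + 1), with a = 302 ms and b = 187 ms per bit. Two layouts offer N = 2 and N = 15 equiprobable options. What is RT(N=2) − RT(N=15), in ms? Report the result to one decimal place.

-451.6

RT(2) = 302 + 187·log₂(3) = 302 + 187·1.5850 = 598.3950 ms.
RT(15) = 302 + 187·log₂(16) = 302 + 187·4.0000 = 1050.0000 ms.
Difference = 598.3950 − 1050.0000 = -451.6050 ≈ -451.6 ms.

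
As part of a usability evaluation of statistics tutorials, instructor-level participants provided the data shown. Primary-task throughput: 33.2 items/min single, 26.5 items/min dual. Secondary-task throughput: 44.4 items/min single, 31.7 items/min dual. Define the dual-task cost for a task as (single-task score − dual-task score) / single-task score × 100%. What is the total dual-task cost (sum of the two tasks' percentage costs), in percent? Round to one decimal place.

Primary cost = (33.2 − 26.5) / 33.2 × 100% = 20.1807%.
Secondary cost = (44.4 − 31.7) / 44.4 × 100% = 28.6036%.
Total = 20.1807% + 28.6036% = 48.7843% ≈ 48.8%.

48.8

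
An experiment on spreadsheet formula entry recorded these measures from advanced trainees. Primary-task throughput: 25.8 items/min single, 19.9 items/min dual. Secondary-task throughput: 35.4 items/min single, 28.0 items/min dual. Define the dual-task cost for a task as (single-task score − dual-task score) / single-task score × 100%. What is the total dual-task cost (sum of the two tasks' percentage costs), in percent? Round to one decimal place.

43.8

Primary cost = (25.8 − 19.9) / 25.8 × 100% = 22.8682%.
Secondary cost = (35.4 − 28.0) / 35.4 × 100% = 20.9040%.
Total = 22.8682% + 20.9040% = 43.7722% ≈ 43.8%.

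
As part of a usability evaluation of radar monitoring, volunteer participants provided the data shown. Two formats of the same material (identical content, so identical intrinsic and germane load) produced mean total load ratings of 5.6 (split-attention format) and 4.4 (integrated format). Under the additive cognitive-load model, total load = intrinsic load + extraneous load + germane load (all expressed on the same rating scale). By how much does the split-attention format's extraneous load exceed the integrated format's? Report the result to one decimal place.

Intrinsic and germane load are equal across formats, so the difference in total load equals the difference in extraneous load.
Extraneous-load difference = 5.6 − 4.4 = 1.2.

1.2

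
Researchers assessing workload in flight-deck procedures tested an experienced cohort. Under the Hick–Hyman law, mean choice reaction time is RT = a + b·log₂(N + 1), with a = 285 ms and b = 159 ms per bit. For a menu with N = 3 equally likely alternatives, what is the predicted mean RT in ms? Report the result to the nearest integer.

log₂(3 + 1) = log₂(4) = 2.0000.
RT = 285 + 159 × 2.0000 = 285 + 318.0000 = 603.0000 ms.
≈ 603 ms.

603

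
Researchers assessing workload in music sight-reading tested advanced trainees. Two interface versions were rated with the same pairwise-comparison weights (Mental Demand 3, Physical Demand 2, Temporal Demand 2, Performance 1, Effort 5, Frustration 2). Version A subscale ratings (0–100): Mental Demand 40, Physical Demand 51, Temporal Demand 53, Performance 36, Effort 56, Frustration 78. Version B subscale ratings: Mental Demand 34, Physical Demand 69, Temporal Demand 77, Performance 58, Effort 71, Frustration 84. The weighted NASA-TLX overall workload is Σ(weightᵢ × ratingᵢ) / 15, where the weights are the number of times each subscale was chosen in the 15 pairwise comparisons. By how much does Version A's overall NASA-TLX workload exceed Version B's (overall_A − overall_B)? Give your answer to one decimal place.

Version A weighted sum = 3·40 + 2·51 + 2·53 + 1·36 + 5·56 + 2·78 = 120 + 102 + 106 + 36 + 280 + 156 = 800; overall_A = 800/15 = 53.3333.
Version B weighted sum = 3·34 + 2·69 + 2·77 + 1·58 + 5·71 + 2·84 = 102 + 138 + 154 + 58 + 355 + 168 = 975; overall_B = 975/15 = 65.0000.
Difference = 53.3333 − 65.0000 = -11.6667 ≈ -11.7.

-11.7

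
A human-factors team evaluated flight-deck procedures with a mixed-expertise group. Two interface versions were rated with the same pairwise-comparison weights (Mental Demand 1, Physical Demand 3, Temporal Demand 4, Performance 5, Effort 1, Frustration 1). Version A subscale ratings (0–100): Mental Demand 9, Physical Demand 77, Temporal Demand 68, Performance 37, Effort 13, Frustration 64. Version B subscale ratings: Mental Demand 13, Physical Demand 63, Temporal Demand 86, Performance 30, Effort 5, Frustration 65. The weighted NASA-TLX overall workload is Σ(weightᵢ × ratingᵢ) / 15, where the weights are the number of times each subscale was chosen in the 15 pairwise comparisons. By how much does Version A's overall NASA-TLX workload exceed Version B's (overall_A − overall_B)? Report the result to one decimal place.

0.5

Version A weighted sum = 1·9 + 3·77 + 4·68 + 5·37 + 1·13 + 1·64 = 9 + 231 + 272 + 185 + 13 + 64 = 774; overall_A = 774/15 = 51.6000.
Version B weighted sum = 1·13 + 3·63 + 4·86 + 5·30 + 1·5 + 1·65 = 13 + 189 + 344 + 150 + 5 + 65 = 766; overall_B = 766/15 = 51.0667.
Difference = 51.6000 − 51.0667 = 0.5333 ≈ 0.5.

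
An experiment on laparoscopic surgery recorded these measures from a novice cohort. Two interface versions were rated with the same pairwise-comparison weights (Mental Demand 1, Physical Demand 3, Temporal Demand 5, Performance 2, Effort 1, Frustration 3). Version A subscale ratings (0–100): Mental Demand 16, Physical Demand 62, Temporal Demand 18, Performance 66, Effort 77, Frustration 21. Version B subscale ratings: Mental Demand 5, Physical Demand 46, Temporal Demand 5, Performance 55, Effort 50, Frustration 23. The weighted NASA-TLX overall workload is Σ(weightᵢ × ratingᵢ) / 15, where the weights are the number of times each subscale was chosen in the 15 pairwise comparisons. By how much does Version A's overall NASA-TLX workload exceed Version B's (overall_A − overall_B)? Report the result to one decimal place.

11.1

Version A weighted sum = 1·16 + 3·62 + 5·18 + 2·66 + 1·77 + 3·21 = 16 + 186 + 90 + 132 + 77 + 63 = 564; overall_A = 564/15 = 37.6000.
Version B weighted sum = 1·5 + 3·46 + 5·5 + 2·55 + 1·50 + 3·23 = 5 + 138 + 25 + 110 + 50 + 69 = 397; overall_B = 397/15 = 26.4667.
Difference = 37.6000 − 26.4667 = 11.1333 ≈ 11.1.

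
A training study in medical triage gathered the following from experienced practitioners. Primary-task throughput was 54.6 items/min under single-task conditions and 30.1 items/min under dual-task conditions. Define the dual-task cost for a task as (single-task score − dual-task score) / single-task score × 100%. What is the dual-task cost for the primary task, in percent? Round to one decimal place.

44.9

Cost = (54.6 − 30.1) / 54.6 × 100%
     = 24.5000 / 54.6 × 100% = 44.8718%.
≈ 44.9%.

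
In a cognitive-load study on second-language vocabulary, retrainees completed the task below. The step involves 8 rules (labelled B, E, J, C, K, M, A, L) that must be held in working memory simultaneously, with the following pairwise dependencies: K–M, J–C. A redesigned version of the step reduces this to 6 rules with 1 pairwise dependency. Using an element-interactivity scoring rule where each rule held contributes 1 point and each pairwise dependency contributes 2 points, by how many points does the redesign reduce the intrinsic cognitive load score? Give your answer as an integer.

4

Original: 8 × 1 + 2 × 2 = 8 + 4 = 12.
Redesigned: 6 × 1 + 1 × 2 = 6 + 2 = 8.
Reduction = 12 − 8 = 4.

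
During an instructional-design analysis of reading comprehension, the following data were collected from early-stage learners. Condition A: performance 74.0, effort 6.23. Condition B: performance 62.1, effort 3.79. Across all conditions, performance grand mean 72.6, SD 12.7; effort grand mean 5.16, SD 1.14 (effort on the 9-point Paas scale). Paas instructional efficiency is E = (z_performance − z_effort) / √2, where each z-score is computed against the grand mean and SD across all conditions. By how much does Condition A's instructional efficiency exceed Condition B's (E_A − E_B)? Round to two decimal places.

-0.85

Condition A: z_P = (74.0 − 72.6)/12.7 = 0.1102; z_E = (6.23 − 5.16)/1.14 = 0.9386; E_A = (0.1102 − 0.9386)/√2 = -0.5858.
Condition B: z_P = (62.1 − 72.6)/12.7 = -0.8268; z_E = (3.79 − 5.16)/1.14 = -1.2018; E_B = (-0.8268 − (-1.2018))/√2 = 0.2652.
E_A − E_B = -0.5858 − 0.2652 = -0.8510 ≈ -0.85.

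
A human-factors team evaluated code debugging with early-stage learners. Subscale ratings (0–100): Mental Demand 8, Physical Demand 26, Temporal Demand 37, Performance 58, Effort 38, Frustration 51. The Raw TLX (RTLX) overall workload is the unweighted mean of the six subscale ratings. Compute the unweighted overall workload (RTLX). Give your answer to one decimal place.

Sum of ratings = 8 + 26 + 37 + 58 + 38 + 51 = 218.
RTLX = 218 / 6 = 36.3333 ≈ 36.3.

36.3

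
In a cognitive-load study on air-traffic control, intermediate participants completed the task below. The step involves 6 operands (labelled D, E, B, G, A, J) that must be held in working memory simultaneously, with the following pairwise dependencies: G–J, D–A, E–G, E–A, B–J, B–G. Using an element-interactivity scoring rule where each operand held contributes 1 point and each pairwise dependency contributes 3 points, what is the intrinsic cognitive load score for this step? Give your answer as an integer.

24

Count of operands held simultaneously: 6.
Count of pairwise dependencies listed: 6.
Element contribution: 6 × 1 = 6.
Interaction contribution: 6 × 3 = 18.
Intrinsic load = 6 + 18 = 24.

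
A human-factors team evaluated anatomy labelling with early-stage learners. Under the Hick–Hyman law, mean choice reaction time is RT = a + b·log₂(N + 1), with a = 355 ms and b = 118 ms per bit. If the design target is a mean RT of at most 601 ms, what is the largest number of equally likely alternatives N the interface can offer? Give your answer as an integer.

Set 355 + 118·log₂(N + 1) ≤ 601.
log₂(N + 1) ≤ (601 − 355) / 118 = 2.0847.
N + 1 ≤ 2^2.0847 = 4.2419.
N ≤ 3.2419, so the largest integer N is 3.

3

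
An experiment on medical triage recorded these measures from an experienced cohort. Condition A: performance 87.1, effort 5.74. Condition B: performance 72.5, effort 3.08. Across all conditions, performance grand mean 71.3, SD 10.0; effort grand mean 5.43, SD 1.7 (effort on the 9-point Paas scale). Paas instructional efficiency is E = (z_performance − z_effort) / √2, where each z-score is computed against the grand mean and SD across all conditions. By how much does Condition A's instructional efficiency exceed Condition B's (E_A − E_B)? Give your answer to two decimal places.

Condition A: z_P = (87.1 − 71.3)/10.0 = 1.5800; z_E = (5.74 − 5.43)/1.7 = 0.1824; E_A = (1.5800 − 0.1824)/√2 = 0.9883.
Condition B: z_P = (72.5 − 71.3)/10.0 = 0.1200; z_E = (3.08 − 5.43)/1.7 = -1.3824; E_B = (0.1200 − (-1.3824))/√2 = 1.0624.
E_A − E_B = 0.9883 − 1.0624 = -0.0741 ≈ -0.07.

-0.07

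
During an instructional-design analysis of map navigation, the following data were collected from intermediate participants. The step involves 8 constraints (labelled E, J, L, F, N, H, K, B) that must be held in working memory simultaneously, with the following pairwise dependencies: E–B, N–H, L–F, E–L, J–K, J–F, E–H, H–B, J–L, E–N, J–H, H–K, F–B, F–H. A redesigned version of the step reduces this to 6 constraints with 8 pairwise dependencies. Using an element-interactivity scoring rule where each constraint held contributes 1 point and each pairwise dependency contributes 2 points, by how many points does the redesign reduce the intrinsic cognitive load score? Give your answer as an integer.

Original: 8 × 1 + 14 × 2 = 8 + 28 = 36.
Redesigned: 6 × 1 + 8 × 2 = 6 + 16 = 22.
Reduction = 36 − 22 = 14.

14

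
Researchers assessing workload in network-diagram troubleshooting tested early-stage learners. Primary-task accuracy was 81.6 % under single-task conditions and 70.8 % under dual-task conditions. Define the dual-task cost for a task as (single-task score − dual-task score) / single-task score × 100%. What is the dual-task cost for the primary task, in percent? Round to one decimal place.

Cost = (81.6 − 70.8) / 81.6 × 100%
     = 10.8000 / 81.6 × 100% = 13.2353%.
≈ 13.2%.

13.2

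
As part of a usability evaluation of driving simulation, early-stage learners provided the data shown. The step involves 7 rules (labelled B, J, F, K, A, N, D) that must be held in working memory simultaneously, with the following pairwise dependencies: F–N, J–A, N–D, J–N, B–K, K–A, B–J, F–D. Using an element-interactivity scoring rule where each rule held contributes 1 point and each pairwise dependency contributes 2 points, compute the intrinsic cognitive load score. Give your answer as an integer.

Count of rules held simultaneously: 7.
Count of pairwise dependencies listed: 8.
Element contribution: 7 × 1 = 7.
Interaction contribution: 8 × 2 = 16.
Intrinsic load = 7 + 16 = 23.

23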